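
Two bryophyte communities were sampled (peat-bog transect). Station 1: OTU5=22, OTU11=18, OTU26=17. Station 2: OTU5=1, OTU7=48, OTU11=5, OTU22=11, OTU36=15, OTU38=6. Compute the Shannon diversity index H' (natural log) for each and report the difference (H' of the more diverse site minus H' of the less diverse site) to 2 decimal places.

Station 1: N=57, proportions 0.386, 0.3158, 0.2982, giving H' = 1.0923 (working shown to 4 dp, full precision carried).
Station 2: N=86, proportions 0.0116, 0.5581, 0.0581, 0.1279, 0.1744, 0.0698, giving H' = 1.2961.
Difference = |1.0923 − 1.2961| = 0.2038, i.e. 0.20 to 2 decimal places.

0.20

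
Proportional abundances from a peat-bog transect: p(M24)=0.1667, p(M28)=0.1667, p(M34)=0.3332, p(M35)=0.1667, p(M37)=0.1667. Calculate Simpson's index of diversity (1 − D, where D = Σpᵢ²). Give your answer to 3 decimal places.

0.778

D = 0.1667² + 0.1667² + 0.3332² + 0.1667² + 0.1667² = 0.02779 + 0.02779 + 0.11102 + 0.02779 + 0.02779 = 0.22218 (working shown to 5 dp, full precision carried).
So 1 − D = 0.77782, i.e. 0.778 to 3 decimal places.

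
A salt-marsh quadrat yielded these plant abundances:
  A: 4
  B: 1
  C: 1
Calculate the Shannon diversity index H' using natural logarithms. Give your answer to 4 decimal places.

Total N = 4+1+1 = 6, so the proportions are 0.666667, 0.166667, 0.166667 (working shown to 6 dp, full precision carried).
Each pᵢ ln pᵢ term: 0.666667×(-0.405465)=-0.270310, 0.166667×(-1.791759)=-0.298627, 0.166667×(-1.791759)=-0.298627.
Sum = -0.867563, so H' = 0.8676.

0.8676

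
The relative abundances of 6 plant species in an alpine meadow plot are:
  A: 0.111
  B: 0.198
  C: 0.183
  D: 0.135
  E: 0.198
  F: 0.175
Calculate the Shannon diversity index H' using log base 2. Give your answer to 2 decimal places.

Each pᵢ log₂ pᵢ term (working shown to 4 dp, full precision carried): 0.111×(-3.1714)=-0.3520, 0.198×(-2.3364)=-0.4626, 0.183×(-2.4501)=-0.4484, 0.135×(-2.8890)=-0.3900, 0.198×(-2.3364)=-0.4626, 0.175×(-2.5146)=-0.4401.
Sum = -2.5557, so H' = 2.56.

2.56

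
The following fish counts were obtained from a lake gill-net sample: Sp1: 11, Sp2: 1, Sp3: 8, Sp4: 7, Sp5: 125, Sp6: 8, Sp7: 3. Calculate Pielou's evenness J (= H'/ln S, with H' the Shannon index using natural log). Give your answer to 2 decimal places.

0.47

Total N = 11+1+8+7+125+8+3 = 163, so the proportions are 0.0675, 0.0061, 0.0491, 0.0429, 0.7669, 0.0491, 0.0184 (working shown to 4 dp, full precision carried).
H' = −Σ pᵢ ln pᵢ = −((-0.1819) + (-0.0313) + (-0.1479) + (-0.1352) + (-0.2036) + (-0.1479) + (-0.0735)) = 0.9213.
With S = 7 species, ln S = 1.9459, so J = 0.9213/1.9459 = 0.4735, i.e. 0.47 to 2 decimal places.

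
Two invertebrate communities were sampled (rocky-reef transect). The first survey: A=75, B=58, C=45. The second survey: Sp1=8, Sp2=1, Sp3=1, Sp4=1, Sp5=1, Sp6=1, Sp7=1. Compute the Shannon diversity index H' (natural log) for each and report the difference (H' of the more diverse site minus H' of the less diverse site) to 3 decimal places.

0.374

The first survey: N=178, proportions 0.421348, 0.325843, 0.252809, giving H' = 1.077193 (working shown to 6 dp, full precision carried).
The second survey: N=14, proportions 0.571429, 0.071429, 0.071429, 0.071429, 0.071429, 0.071429, 0.071429, giving H' = 1.450805.
Difference = |1.077193 − 1.450805| = 0.373612, i.e. 0.374 to 3 decimal places.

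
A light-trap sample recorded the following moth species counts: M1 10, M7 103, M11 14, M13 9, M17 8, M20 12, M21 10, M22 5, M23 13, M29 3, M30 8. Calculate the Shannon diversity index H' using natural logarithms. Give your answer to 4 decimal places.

1.7452

Total N = 10+103+14+9+8+12+10+5+13+3+8 = 195, so the proportions are 0.051282, 0.528205, 0.071795, 0.046154, 0.041026, 0.061538, 0.051282, 0.025641, 0.066667, 0.015385, 0.041026 (working shown to 6 dp, full precision carried).
Each pᵢ ln pᵢ term: 0.051282×(-2.970414)=-0.152329, 0.528205×(-0.638271)=-0.337138, 0.071795×(-2.633942)=-0.189104, 0.046154×(-3.075775)=-0.141959, 0.041026×(-3.193558)=-0.131018, 0.061538×(-2.788093)=-0.171575, 0.051282×(-2.970414)=-0.152329, 0.025641×(-3.663562)=-0.093937, 0.066667×(-2.708050)=-0.180537, 0.015385×(-4.174387)=-0.064221, 0.041026×(-3.193558)=-0.131018.
Sum = -1.745164, so H' = 1.7452.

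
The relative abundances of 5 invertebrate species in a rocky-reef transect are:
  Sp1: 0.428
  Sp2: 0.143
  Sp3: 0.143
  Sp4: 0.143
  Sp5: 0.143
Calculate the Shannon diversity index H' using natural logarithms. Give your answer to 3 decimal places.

Each pᵢ ln pᵢ term (working shown to 5 dp, full precision carried): 0.428×(-0.84863)=-0.36321, 0.143×(-1.94491)=-0.27812, 0.143×(-1.94491)=-0.27812, 0.143×(-1.94491)=-0.27812, 0.143×(-1.94491)=-0.27812.
Sum = -1.47570, so H' = 1.476.

1.476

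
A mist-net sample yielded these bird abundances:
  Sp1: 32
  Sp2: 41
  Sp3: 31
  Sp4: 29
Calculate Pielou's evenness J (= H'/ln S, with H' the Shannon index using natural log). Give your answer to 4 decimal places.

Total N = 32+41+31+29 = 133, so the proportions are 0.240602, 0.308271, 0.233083, 0.218045 (working shown to 6 dp, full precision carried).
H' = −Σ pᵢ ln pᵢ = −((-0.342764) + (-0.362766) + (-0.339453) + (-0.332094)) = 1.377077.
With S = 4 species, ln S = 1.386294, so J = 1.377077/1.386294 = 0.993351, i.e. 0.9934 to 4 decimal places.

0.9934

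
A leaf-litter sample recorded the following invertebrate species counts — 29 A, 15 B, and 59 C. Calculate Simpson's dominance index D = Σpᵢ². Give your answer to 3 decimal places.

0.429

Total N = 29+15+59 = 103, so the proportions are 0.28155, 0.14563, 0.57282 (working shown to 5 dp, full precision carried).
D = 0.28155² + 0.14563² + 0.57282² = 0.07927 + 0.02121 + 0.32812 = 0.42860.
To 3 decimal places, D = 0.429.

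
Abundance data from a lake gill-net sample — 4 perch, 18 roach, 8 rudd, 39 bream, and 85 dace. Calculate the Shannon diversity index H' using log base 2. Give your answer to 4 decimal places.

1.6954

Total N = 4+18+8+39+85 = 154, so the proportions are 0.025974, 0.116883, 0.051948, 0.253247, 0.551948 (working shown to 6 dp, full precision carried).
Each pᵢ log₂ pᵢ term: 0.025974×(-5.266787)=-0.136800, 0.116883×(-3.096862)=-0.361971, 0.051948×(-4.266787)=-0.221651, 0.253247×(-1.981384)=-0.501779, 0.551948×(-0.857396)=-0.473238.
Sum = -1.695439, so H' = 1.6954.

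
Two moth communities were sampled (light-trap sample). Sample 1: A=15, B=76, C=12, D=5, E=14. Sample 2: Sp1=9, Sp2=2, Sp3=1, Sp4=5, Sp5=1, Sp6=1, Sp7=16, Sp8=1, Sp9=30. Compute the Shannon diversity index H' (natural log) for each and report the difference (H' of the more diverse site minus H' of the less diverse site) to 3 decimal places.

0.369

Sample 1: N=122, proportions 0.12295, 0.62295, 0.09836, 0.04098, 0.11475, giving H' = 1.16001 (working shown to 5 dp, full precision carried).
Sample 2: N=66, proportions 0.13636, 0.0303, 0.01515, 0.07576, 0.01515, 0.01515, 0.24242, 0.01515, 0.45455, giving H' = 1.52896.
Difference = |1.16001 − 1.52896| = 0.36895, i.e. 0.369 to 3 decimal places.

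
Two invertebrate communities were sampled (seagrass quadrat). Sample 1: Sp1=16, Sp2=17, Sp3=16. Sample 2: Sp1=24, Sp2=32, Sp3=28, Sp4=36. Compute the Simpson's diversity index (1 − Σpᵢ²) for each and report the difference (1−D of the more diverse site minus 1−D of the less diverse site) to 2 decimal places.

Sample 1: N=49, proportions 0.326531, 0.346939, 0.326531, giving 1−D = 0.666389 (working shown to 6 dp, full precision carried).
Sample 2: N=120, proportions 0.2, 0.266667, 0.233333, 0.3, giving 1−D = 0.744444.
Difference = |0.666389 − 0.744444| = 0.078055, i.e. 0.08 to 2 decimal places.

0.08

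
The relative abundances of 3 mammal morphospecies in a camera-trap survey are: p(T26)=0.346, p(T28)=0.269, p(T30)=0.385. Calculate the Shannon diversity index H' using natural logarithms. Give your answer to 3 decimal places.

Each pᵢ ln pᵢ term (working shown to 5 dp, full precision carried): 0.346×(-1.06132)=-0.36722, 0.269×(-1.31304)=-0.35321, 0.385×(-0.95451)=-0.36749.
Sum = -1.08791, so H' = 1.088.

1.088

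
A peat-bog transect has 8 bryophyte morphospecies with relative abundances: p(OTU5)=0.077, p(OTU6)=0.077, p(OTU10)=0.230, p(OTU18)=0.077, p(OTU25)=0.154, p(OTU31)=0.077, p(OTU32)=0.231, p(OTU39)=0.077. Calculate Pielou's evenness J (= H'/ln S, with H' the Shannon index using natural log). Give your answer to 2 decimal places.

H' = −Σ pᵢ ln pᵢ = −((-0.1974) + (-0.1974) + (-0.3380) + (-0.1974) + (-0.2881) + (-0.1974) + (-0.3385) + (-0.1974)) = 1.9517 (working shown to 4 dp, full precision carried).
With S = 8 species, ln S = 2.0794, so J = 1.9517/2.0794 = 0.9386, i.e. 0.94 to 2 decimal places.

0.94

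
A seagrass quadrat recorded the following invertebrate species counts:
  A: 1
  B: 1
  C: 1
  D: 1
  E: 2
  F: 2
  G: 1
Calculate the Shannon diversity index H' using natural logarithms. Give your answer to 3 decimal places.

1.889

Total N = 1+1+1+1+2+2+1 = 9, so the proportions are 0.11111, 0.11111, 0.11111, 0.11111, 0.22222, 0.22222, 0.11111 (working shown to 5 dp, full precision carried).
Each pᵢ ln pᵢ term: 0.11111×(-2.19722)=-0.24414, 0.11111×(-2.19722)=-0.24414, 0.11111×(-2.19722)=-0.24414, 0.11111×(-2.19722)=-0.24414, 0.22222×(-1.50408)=-0.33424, 0.22222×(-1.50408)=-0.33424, 0.11111×(-2.19722)=-0.24414.
Sum = -1.88916, so H' = 1.889.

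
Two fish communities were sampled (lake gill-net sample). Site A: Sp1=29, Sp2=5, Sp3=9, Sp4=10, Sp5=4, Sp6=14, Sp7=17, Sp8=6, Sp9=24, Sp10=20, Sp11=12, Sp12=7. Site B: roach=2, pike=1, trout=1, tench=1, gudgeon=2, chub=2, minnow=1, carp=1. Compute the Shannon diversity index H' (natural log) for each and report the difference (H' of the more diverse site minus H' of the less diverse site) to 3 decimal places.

0.301

Site A: N=157, proportions 0.18471, 0.03185, 0.05732, 0.06369, 0.02548, 0.08917, 0.10828, 0.03822, 0.15287, 0.12739, 0.07643, 0.04459, giving H' = 2.32035 (working shown to 5 dp, full precision carried).
Site B: N=11, proportions 0.18182, 0.09091, 0.09091, 0.09091, 0.18182, 0.18182, 0.09091, 0.09091, giving H' = 2.01981.
Difference = |2.32035 − 2.01981| = 0.30054, i.e. 0.301 to 3 decimal places.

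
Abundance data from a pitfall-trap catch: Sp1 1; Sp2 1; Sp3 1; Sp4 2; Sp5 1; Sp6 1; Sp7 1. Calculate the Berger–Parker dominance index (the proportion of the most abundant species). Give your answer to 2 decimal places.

0.25

Total N = 1+1+1+2+1+1+1 = 8, so the proportions are 0.125, 0.125, 0.125, 0.25, 0.125, 0.125, 0.125 (working shown to 4 dp, full precision carried).
The largest proportion is 0.25, i.e. d = 0.25 to 2 decimal places.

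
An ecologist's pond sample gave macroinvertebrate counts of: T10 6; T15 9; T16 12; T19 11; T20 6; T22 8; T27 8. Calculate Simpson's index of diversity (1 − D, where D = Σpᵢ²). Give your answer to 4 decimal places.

0.8483

Total N = 6+9+12+11+6+8+8 = 60, so the proportions are 0.1, 0.15, 0.2, 0.183333, 0.1, 0.133333, 0.133333 (working shown to 6 dp, full precision carried).
D = 0.1² + 0.15² + 0.2² + 0.183333² + 0.1² + 0.133333² + 0.133333² = 0.010000 + 0.022500 + 0.040000 + 0.033611 + 0.010000 + 0.017778 + 0.017778 = 0.151667.
So 1 − D = 0.848333, i.e. 0.8483 to 4 decimal places.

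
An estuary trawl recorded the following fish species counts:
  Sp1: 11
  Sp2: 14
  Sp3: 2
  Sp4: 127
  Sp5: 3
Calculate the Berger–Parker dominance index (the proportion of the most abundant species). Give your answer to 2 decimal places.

Total N = 11+14+2+127+3 = 157, so the proportions are 0.0701, 0.0892, 0.0127, 0.8089, 0.0191 (working shown to 4 dp, full precision carried).
The largest proportion is 0.8089, i.e. d = 0.81 to 2 decimal places.

0.81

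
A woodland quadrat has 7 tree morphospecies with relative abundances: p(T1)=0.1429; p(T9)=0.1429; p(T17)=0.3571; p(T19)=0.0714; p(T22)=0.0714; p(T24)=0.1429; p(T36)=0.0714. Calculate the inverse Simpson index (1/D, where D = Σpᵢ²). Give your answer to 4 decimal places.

D = 0.1429² + 0.1429² + 0.3571² + 0.0714² + 0.0714² + 0.1429² + 0.0714² = 0.02042041 + 0.02042041 + 0.12752041 + 0.00509796 + 0.00509796 + 0.02042041 + 0.00509796 = 0.20407552 (working shown to 8 dp, full precision carried).
So 1/D = 4.900147, i.e. 4.9001 to 4 decimal places.

4.9001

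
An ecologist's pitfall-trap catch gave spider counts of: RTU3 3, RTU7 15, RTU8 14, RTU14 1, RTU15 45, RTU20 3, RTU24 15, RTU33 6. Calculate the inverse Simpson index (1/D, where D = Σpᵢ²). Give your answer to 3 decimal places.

Total N = 3+15+14+1+45+3+15+6 = 102, so the proportions are 0.0294118, 0.1470588, 0.1372549, 0.0098039, 0.4411765, 0.0294118, 0.1470588, 0.0588235 (working shown to 7 dp, full precision carried).
D = 0.0294118² + 0.1470588² + 0.1372549² + 0.0098039² + 0.4411765² + 0.0294118² + 0.1470588² + 0.0588235² = 0.0008651 + 0.0216263 + 0.0188389 + 0.0000961 + 0.1946367 + 0.0008651 + 0.0216263 + 0.0034602 = 0.2620146.
So 1/D = 3.81658, i.e. 3.817 to 3 decimal places.

3.817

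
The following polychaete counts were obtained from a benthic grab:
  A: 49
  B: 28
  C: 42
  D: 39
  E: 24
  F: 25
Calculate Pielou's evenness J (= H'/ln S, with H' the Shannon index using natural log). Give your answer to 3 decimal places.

0.979

Total N = 49+28+42+39+24+25 = 207, so the proportions are 0.23671, 0.13527, 0.2029, 0.18841, 0.11594, 0.12077 (working shown to 5 dp, full precision carried).
H' = −Σ pᵢ ln pᵢ = −((-0.34108) + (-0.27060) + (-0.32363) + (-0.31448) + (-0.24982) + (-0.25530)) = 1.75491.
With S = 6 species, ln S = 1.79176, so J = 1.75491/1.79176 = 0.97943, i.e. 0.979 to 3 decimal places.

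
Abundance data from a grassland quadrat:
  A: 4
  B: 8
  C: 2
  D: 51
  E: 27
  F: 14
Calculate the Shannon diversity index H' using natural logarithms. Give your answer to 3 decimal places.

Total N = 4+8+2+51+27+14 = 106, so the proportions are 0.03774, 0.07547, 0.01887, 0.48113, 0.25472, 0.13208 (working shown to 5 dp, full precision carried).
Each pᵢ ln pᵢ term: 0.03774×(-3.27714)=-0.12367, 0.07547×(-2.58400)=-0.19502, 0.01887×(-3.97029)=-0.07491, 0.48113×(-0.73161)=-0.35200, 0.25472×(-1.36760)=-0.34835, 0.13208×(-2.02438)=-0.26737.
Sum = -1.36132, so H' = 1.361.

1.361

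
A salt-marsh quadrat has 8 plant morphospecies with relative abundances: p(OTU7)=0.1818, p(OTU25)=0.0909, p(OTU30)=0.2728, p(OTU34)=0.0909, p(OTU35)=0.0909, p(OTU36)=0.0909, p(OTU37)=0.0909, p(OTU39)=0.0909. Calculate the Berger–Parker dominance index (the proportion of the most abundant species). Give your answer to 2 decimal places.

The largest proportion is 0.2728, i.e. d = 0.27 to 2 decimal places.

0.27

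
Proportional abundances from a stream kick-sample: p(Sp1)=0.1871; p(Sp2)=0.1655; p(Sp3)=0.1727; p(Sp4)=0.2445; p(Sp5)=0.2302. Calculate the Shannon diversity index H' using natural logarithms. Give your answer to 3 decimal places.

1.597

Each pᵢ ln pᵢ term (working shown to 5 dp, full precision carried): 0.1871×(-1.67611)=-0.31360, 0.1655×(-1.79878)=-0.29770, 0.1727×(-1.75620)=-0.30330, 0.2445×(-1.40854)=-0.34439, 0.2302×(-1.46881)=-0.33812.
Sum = -1.59710, so H' = 1.597.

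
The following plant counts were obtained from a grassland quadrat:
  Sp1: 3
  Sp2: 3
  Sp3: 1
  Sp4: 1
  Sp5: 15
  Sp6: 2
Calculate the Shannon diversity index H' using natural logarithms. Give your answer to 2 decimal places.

Total N = 3+3+1+1+15+2 = 25, so the proportions are 0.12, 0.12, 0.04, 0.04, 0.6, 0.08 (working shown to 5 dp, full precision carried).
Each pᵢ ln pᵢ term: 0.12×(-2.12026)=-0.25443, 0.12×(-2.12026)=-0.25443, 0.04×(-3.21888)=-0.12876, 0.04×(-3.21888)=-0.12876, 0.6×(-0.51083)=-0.30650, 0.08×(-2.52573)=-0.20206.
Sum = -1.27493, so H' = 1.27.

1.27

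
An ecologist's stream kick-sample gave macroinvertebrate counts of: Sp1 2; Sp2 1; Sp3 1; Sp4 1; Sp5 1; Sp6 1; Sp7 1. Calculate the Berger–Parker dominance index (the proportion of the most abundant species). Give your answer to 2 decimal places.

Total N = 2+1+1+1+1+1+1 = 8, so the proportions are 0.25, 0.125, 0.125, 0.125, 0.125, 0.125, 0.125 (working shown to 4 dp, full precision carried).
The largest proportion is 0.25, i.e. d = 0.25 to 2 decimal places.

0.25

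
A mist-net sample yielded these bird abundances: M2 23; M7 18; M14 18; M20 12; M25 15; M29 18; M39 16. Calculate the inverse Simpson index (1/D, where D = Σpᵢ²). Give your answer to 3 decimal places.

6.773

Total N = 23+18+18+12+15+18+16 = 120, so the proportions are 0.1916667, 0.15, 0.15, 0.1, 0.125, 0.15, 0.1333333 (working shown to 7 dp, full precision carried).
D = 0.1916667² + 0.15² + 0.15² + 0.1² + 0.125² + 0.15² + 0.1333333² = 0.0367361 + 0.0225000 + 0.0225000 + 0.0100000 + 0.0156250 + 0.0225000 + 0.0177778 = 0.1476389.
So 1/D = 6.77328, i.e. 6.773 to 3 decimal places.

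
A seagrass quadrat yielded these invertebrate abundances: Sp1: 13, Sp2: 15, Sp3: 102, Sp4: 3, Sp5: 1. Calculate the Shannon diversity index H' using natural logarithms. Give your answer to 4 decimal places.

0.8008

Total N = 13+15+102+3+1 = 134, so the proportions are 0.097015, 0.11194, 0.761194, 0.022388, 0.007463 (working shown to 6 dp, full precision carried).
Each pᵢ ln pᵢ term: 0.097015×(-2.332890)=-0.226325, 0.11194×(-2.189790)=-0.245126, 0.761194×(-0.272867)=-0.207705, 0.022388×(-3.799228)=-0.085057, 0.007463×(-4.897840)=-0.036551.
Sum = -0.800764, so H' = 0.8008.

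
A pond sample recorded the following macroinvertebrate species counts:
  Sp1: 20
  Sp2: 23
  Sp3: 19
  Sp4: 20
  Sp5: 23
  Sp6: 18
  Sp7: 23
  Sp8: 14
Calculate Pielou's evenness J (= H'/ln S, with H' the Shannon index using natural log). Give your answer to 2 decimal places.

Total N = 20+23+19+20+23+18+23+14 = 160, so the proportions are 0.125, 0.1437, 0.1187, 0.125, 0.1437, 0.1125, 0.1437, 0.0875 (working shown to 4 dp, full precision carried).
H' = −Σ pᵢ ln pᵢ = −((-0.2599) + (-0.2788) + (-0.2530) + (-0.2599) + (-0.2788) + (-0.2458) + (-0.2788) + (-0.2132)) = 2.0683.
With S = 8 species, ln S = 2.0794, so J = 2.0683/2.0794 = 0.9947, i.e. 0.99 to 2 decimal places.

0.99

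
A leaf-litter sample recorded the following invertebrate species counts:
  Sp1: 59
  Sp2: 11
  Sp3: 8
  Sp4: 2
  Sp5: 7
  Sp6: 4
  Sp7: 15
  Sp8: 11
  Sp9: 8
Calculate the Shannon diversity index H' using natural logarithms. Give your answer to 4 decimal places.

1.7261

Total N = 59+11+8+2+7+4+15+11+8 = 125, so the proportions are 0.472, 0.088, 0.064, 0.016, 0.056, 0.032, 0.12, 0.088, 0.064 (working shown to 6 dp, full precision carried).
Each pᵢ ln pᵢ term: 0.472×(-0.750776)=-0.354366, 0.088×(-2.430418)=-0.213877, 0.064×(-2.748872)=-0.175928, 0.016×(-4.135167)=-0.066163, 0.056×(-2.882404)=-0.161415, 0.032×(-3.442019)=-0.110145, 0.12×(-2.120264)=-0.254432, 0.088×(-2.430418)=-0.213877, 0.064×(-2.748872)=-0.175928.
Sum = -1.726129, so H' = 1.7261.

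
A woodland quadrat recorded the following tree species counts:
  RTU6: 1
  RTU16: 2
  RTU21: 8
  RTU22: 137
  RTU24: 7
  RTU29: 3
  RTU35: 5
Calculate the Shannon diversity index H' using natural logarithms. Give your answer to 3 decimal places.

0.695

Total N = 1+2+8+137+7+3+5 = 163, so the proportions are 0.00613, 0.01227, 0.04908, 0.84049, 0.04294, 0.0184, 0.03067 (working shown to 5 dp, full precision carried).
Each pᵢ ln pᵢ term: 0.00613×(-5.09375)=-0.03125, 0.01227×(-4.40060)=-0.05400, 0.04908×(-3.01431)=-0.14794, 0.84049×(-0.17377)=-0.14605, 0.04294×(-3.14784)=-0.13518, 0.0184×(-3.99514)=-0.07353, 0.03067×(-3.48431)=-0.10688.
Sum = -0.69483, so H' = 0.695.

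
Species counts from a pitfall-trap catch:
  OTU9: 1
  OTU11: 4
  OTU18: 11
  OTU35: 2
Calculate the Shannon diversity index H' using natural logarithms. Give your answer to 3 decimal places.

1.040

Total N = 1+4+11+2 = 18, so the proportions are 0.05556, 0.22222, 0.61111, 0.11111 (working shown to 5 dp, full precision carried).
Each pᵢ ln pᵢ term: 0.05556×(-2.89037)=-0.16058, 0.22222×(-1.50408)=-0.33424, 0.61111×(-0.49248)=-0.30096, 0.11111×(-2.19722)=-0.24414.
Sum = -1.03991, so H' = 1.040.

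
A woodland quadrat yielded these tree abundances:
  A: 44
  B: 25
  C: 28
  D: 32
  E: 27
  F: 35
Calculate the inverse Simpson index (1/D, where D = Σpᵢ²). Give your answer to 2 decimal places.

5.77

Total N = 44+25+28+32+27+35 = 191, so the proportions are 0.230366, 0.13089, 0.146597, 0.167539, 0.141361, 0.183246 (working shown to 6 dp, full precision carried).
D = 0.230366² + 0.13089² + 0.146597² + 0.167539² + 0.141361² + 0.183246² = 0.053069 + 0.017132 + 0.021491 + 0.028069 + 0.019983 + 0.033579 = 0.173323.
So 1/D = 5.7696, i.e. 5.77 to 2 decimal places.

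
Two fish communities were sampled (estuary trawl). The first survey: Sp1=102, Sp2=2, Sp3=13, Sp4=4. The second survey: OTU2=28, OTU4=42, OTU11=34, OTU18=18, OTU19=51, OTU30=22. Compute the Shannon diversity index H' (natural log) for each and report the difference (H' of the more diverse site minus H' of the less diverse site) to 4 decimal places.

The first survey: N=121, proportions 0.842975, 0.016529, 0.107438, 0.033058, giving H' = 0.564195 (working shown to 6 dp, full precision carried).
The second survey: N=195, proportions 0.14359, 0.215385, 0.174359, 0.092308, 0.261538, 0.112821, giving H' = 1.730780.
Difference = |0.564195 − 1.730780| = 1.166585, i.e. 1.1666 to 4 decimal places.

1.1666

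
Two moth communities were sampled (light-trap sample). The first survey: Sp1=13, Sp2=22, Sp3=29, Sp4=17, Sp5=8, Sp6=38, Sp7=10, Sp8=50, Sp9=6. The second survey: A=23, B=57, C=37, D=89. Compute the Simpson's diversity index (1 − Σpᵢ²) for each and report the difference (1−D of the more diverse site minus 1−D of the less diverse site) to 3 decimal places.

The first survey: N=193, proportions 0.06736, 0.11399, 0.15026, 0.08808, 0.04145, 0.19689, 0.05181, 0.25907, 0.03109, giving 1−D = 0.84088 (working shown to 5 dp, full precision carried).
The second survey: N=206, proportions 0.11165, 0.2767, 0.17961, 0.43204, giving 1−D = 0.69205.
Difference = |0.84088 − 0.69205| = 0.14883, i.e. 0.149 to 3 decimal places.

0.149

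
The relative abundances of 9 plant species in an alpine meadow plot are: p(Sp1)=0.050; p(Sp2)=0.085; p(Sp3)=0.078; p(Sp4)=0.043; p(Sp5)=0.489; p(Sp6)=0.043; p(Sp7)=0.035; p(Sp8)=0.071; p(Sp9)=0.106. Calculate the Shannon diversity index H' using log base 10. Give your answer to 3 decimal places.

0.748

Each pᵢ log₁₀ pᵢ term (working shown to 5 dp, full precision carried): 0.05×(-1.30103)=-0.06505, 0.085×(-1.07058)=-0.09100, 0.078×(-1.10791)=-0.08642, 0.043×(-1.36653)=-0.05876, 0.489×(-0.31069)=-0.15193, 0.043×(-1.36653)=-0.05876, 0.035×(-1.45593)=-0.05096, 0.071×(-1.14874)=-0.08156, 0.106×(-0.97469)=-0.10332.
Sum = -0.74775, so H' = 0.748.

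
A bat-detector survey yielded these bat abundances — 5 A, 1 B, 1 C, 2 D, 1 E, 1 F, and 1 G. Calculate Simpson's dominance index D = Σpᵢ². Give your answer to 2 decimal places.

0.24

Total N = 5+1+1+2+1+1+1 = 12, so the proportions are 0.4167, 0.0833, 0.0833, 0.1667, 0.0833, 0.0833, 0.0833 (working shown to 4 dp, full precision carried).
D = 0.4167² + 0.0833² + 0.0833² + 0.1667² + 0.0833² + 0.0833² + 0.0833² = 0.1736 + 0.0069 + 0.0069 + 0.0278 + 0.0069 + 0.0069 + 0.0069 = 0.2361.
To 2 decimal places, D = 0.24.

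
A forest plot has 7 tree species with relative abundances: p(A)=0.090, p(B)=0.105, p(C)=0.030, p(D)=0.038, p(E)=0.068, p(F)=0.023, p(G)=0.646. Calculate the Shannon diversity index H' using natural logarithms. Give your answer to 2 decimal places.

Each pᵢ ln pᵢ term (working shown to 4 dp, full precision carried): 0.09×(-2.4079)=-0.2167, 0.105×(-2.2538)=-0.2366, 0.03×(-3.5066)=-0.1052, 0.038×(-3.2702)=-0.1243, 0.068×(-2.6882)=-0.1828, 0.023×(-3.7723)=-0.0868, 0.646×(-0.4370)=-0.2823.
Sum = -1.2347, so H' = 1.23.

1.23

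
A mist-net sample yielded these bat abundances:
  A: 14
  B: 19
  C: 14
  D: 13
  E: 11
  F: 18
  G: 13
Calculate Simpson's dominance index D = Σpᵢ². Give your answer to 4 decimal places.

Total N = 14+19+14+13+11+18+13 = 102, so the proportions are 0.137255, 0.186275, 0.137255, 0.127451, 0.107843, 0.176471, 0.127451 (working shown to 6 dp, full precision carried).
D = 0.137255² + 0.186275² + 0.137255² + 0.127451² + 0.107843² + 0.176471² + 0.127451² = 0.018839 + 0.034698 + 0.018839 + 0.016244 + 0.011630 + 0.031142 + 0.016244 = 0.147636.
To 4 decimal places, D = 0.1476.

0.1476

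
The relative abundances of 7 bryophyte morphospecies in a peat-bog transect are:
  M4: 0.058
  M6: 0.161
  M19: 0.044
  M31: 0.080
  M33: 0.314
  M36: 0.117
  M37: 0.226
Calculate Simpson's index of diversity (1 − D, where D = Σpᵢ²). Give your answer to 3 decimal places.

0.799

D = 0.058² + 0.161² + 0.044² + 0.08² + 0.314² + 0.117² + 0.226² = 0.00336 + 0.02592 + 0.00194 + 0.00640 + 0.09860 + 0.01369 + 0.05108 = 0.20098 (working shown to 5 dp, full precision carried).
So 1 − D = 0.79902, i.e. 0.799 to 3 decimal places.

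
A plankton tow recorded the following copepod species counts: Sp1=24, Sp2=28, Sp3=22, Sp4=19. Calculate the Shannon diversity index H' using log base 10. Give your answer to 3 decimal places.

Total N = 24+28+22+19 = 93, so the proportions are 0.25806, 0.30108, 0.23656, 0.2043 (working shown to 5 dp, full precision carried).
Each pᵢ log₁₀ pᵢ term: 0.25806×(-0.58827)=-0.15181, 0.30108×(-0.52132)=-0.15696, 0.23656×(-0.62606)=-0.14810, 0.2043×(-0.68973)=-0.14091.
Sum = -0.59778, so H' = 0.598.

0.598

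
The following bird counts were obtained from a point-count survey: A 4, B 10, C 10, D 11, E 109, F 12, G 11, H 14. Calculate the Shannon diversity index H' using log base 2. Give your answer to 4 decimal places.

2.0601

Total N = 4+10+10+11+109+12+11+14 = 181, so the proportions are 0.022099, 0.055249, 0.055249, 0.060773, 0.60221, 0.066298, 0.060773, 0.077348 (working shown to 6 dp, full precision carried).
Each pᵢ log₂ pᵢ term: 0.022099×(-5.499846)=-0.121544, 0.055249×(-4.177918)=-0.230824, 0.055249×(-4.177918)=-0.230824, 0.060773×(-4.040414)=-0.245550, 0.60221×(-0.731662)=-0.440614, 0.066298×(-3.914883)=-0.259550, 0.060773×(-4.040414)=-0.245550, 0.077348×(-3.692491)=-0.285607.
Sum = -2.060063, so H' = 2.0601.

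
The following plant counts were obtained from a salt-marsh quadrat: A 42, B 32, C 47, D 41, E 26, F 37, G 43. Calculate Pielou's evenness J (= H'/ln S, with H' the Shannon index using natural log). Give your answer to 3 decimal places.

Total N = 42+32+47+41+26+37+43 = 268, so the proportions are 0.15672, 0.1194, 0.17537, 0.15299, 0.09701, 0.13806, 0.16045 (working shown to 5 dp, full precision carried).
H' = −Σ pᵢ ln pᵢ = −((-0.29045) + (-0.25376) + (-0.30530) + (-0.28722) + (-0.22633) + (-0.27337) + (-0.29359)) = 1.93000.
With S = 7 species, ln S = 1.94591, so J = 1.93000/1.94591 = 0.99182, i.e. 0.992 to 3 decimal places.

0.992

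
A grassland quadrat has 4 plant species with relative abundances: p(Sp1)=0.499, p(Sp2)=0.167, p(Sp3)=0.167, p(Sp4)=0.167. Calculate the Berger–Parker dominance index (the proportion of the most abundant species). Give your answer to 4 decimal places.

The largest proportion is 0.499, i.e. d = 0.4990 to 4 decimal places.

0.4990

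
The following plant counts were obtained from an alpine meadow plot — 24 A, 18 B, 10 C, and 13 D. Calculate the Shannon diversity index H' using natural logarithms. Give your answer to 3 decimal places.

1.333

Total N = 24+18+10+13 = 65, so the proportions are 0.36923, 0.27692, 0.15385, 0.2 (working shown to 5 dp, full precision carried).
Each pᵢ ln pᵢ term: 0.36923×(-0.99633)=-0.36788, 0.27692×(-1.28402)=-0.35557, 0.15385×(-1.87180)=-0.28797, 0.2×(-1.60944)=-0.32189.
Sum = -1.33331, so H' = 1.333.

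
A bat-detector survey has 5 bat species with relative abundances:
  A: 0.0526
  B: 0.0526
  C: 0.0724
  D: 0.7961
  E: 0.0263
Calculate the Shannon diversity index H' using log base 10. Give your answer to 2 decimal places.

Each pᵢ log₁₀ pᵢ term (working shown to 4 dp, full precision carried): 0.0526×(-1.2790)=-0.0673, 0.0526×(-1.2790)=-0.0673, 0.0724×(-1.1403)=-0.0826, 0.7961×(-0.0990)=-0.0788, 0.0263×(-1.5800)=-0.0416.
Sum = -0.3375, so H' = 0.34.

0.34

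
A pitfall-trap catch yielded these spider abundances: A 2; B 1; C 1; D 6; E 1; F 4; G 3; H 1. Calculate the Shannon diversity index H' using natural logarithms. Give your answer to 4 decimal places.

Total N = 2+1+1+6+1+4+3+1 = 19, so the proportions are 0.105263, 0.052632, 0.052632, 0.315789, 0.052632, 0.210526, 0.157895, 0.052632 (working shown to 6 dp, full precision carried).
Each pᵢ ln pᵢ term: 0.105263×(-2.251292)=-0.236978, 0.052632×(-2.944439)=-0.154970, 0.052632×(-2.944439)=-0.154970, 0.315789×(-1.152680)=-0.364004, 0.052632×(-2.944439)=-0.154970, 0.210526×(-1.558145)=-0.328030, 0.157895×(-1.845827)=-0.291446, 0.052632×(-2.944439)=-0.154970.
Sum = -1.840341, so H' = 1.8403.

1.8403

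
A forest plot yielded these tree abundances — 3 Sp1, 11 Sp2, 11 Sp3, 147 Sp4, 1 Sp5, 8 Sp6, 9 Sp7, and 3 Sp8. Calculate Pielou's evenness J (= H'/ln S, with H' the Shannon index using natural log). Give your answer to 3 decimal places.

0.464

Total N = 3+11+11+147+1+8+9+3 = 193, so the proportions are 0.01554, 0.05699, 0.05699, 0.76166, 0.00518, 0.04145, 0.04663, 0.01554 (working shown to 5 dp, full precision carried).
H' = −Σ pᵢ ln pᵢ = −((-0.06473) + (-0.16328) + (-0.16328) + (-0.20737) + (-0.02727) + (-0.13195) + (-0.14295) + (-0.06473)) = 0.96554.
With S = 8 species, ln S = 2.07944, so J = 0.96554/2.07944 = 0.46433, i.e. 0.464 to 3 decimal places.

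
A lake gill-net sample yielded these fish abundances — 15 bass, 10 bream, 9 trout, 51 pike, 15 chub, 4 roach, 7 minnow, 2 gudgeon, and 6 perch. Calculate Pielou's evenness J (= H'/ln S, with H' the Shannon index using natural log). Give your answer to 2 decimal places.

Total N = 15+10+9+51+15+4+7+2+6 = 119, so the proportions are 0.1261, 0.084, 0.0756, 0.4286, 0.1261, 0.0336, 0.0588, 0.0168, 0.0504 (working shown to 4 dp, full precision carried).
H' = −Σ pᵢ ln pᵢ = −((-0.2611) + (-0.2081) + (-0.1953) + (-0.3631) + (-0.2611) + (-0.1140) + (-0.1667) + (-0.0687) + (-0.1506)) = 1.7886.
With S = 9 species, ln S = 2.1972, so J = 1.7886/2.1972 = 0.8140, i.e. 0.81 to 2 decimal places.

0.81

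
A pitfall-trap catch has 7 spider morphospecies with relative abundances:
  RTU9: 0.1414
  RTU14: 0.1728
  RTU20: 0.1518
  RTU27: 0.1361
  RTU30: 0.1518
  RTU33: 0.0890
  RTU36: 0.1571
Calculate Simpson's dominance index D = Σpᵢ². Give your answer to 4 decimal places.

0.1471

D = 0.1414² + 0.1728² + 0.1518² + 0.1361² + 0.1518² + 0.089² + 0.1571² = 0.019994 + 0.029860 + 0.023043 + 0.018523 + 0.023043 + 0.007921 + 0.024680 = 0.147065 (working shown to 6 dp, full precision carried).
To 4 decimal places, D = 0.1471.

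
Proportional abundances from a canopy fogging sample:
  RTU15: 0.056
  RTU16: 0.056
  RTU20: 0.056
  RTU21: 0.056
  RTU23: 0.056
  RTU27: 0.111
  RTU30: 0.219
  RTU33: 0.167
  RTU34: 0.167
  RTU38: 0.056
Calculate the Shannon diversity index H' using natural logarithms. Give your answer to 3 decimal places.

Each pᵢ ln pᵢ term (working shown to 5 dp, full precision carried): 0.056×(-2.88240)=-0.16141, 0.056×(-2.88240)=-0.16141, 0.056×(-2.88240)=-0.16141, 0.056×(-2.88240)=-0.16141, 0.056×(-2.88240)=-0.16141, 0.111×(-2.19823)=-0.24400, 0.219×(-1.51868)=-0.33259, 0.167×(-1.78976)=-0.29889, 0.167×(-1.78976)=-0.29889, 0.056×(-2.88240)=-0.16141.
Sum = -2.14286, so H' = 2.143.

2.143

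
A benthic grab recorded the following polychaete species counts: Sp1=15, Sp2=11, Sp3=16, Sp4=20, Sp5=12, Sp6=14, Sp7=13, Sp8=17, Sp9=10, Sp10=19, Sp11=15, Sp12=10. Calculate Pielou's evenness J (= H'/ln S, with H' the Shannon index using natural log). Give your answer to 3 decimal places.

Total N = 15+11+16+20+12+14+13+17+10+19+15+10 = 172, so the proportions are 0.08721, 0.06395, 0.09302, 0.11628, 0.06977, 0.0814, 0.07558, 0.09884, 0.05814, 0.11047, 0.08721, 0.05814 (working shown to 5 dp, full precision carried).
H' = −Σ pᵢ ln pᵢ = −((-0.21274) + (-0.17585) + (-0.22092) + (-0.25020) + (-0.18576) + (-0.20418) + (-0.19519) + (-0.22874) + (-0.16540) + (-0.24336) + (-0.21274) + (-0.16540)) = 2.46049.
With S = 12 species, ln S = 2.48491, so J = 2.46049/2.48491 = 0.99017, i.e. 0.990 to 3 decimal places.

0.990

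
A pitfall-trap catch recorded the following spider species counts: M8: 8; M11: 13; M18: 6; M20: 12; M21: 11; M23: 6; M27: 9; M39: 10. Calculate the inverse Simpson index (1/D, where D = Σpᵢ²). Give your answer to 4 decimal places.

7.4900

Total N = 8+13+6+12+11+6+9+10 = 75, so the proportions are 0.10666667, 0.17333333, 0.08, 0.16, 0.14666667, 0.08, 0.12, 0.13333333 (working shown to 8 dp, full precision carried).
D = 0.10666667² + 0.17333333² + 0.08² + 0.16² + 0.14666667² + 0.08² + 0.12² + 0.13333333² = 0.01137778 + 0.03004444 + 0.00640000 + 0.02560000 + 0.02151111 + 0.00640000 + 0.01440000 + 0.01777778 = 0.13351111.
So 1/D = 7.490013, i.e. 7.4900 to 4 decimal places.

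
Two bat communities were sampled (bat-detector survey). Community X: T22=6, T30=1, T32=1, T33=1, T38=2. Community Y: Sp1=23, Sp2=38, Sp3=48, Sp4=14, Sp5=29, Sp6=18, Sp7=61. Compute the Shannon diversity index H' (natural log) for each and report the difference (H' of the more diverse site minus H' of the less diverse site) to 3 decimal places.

0.539

Community X: N=11, proportions 0.545455, 0.090909, 0.090909, 0.090909, 0.181818, giving H' = 1.294545 (working shown to 6 dp, full precision carried).
Community Y: N=231, proportions 0.099567, 0.164502, 0.207792, 0.060606, 0.125541, 0.077922, 0.264069, giving H' = 1.833973.
Difference = |1.294545 − 1.833973| = 0.539428, i.e. 0.539 to 3 decimal places.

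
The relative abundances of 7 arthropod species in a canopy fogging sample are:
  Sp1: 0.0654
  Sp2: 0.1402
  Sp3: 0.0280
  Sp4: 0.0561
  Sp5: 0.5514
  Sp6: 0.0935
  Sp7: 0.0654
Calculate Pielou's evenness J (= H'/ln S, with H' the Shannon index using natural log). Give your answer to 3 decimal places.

H' = −Σ pᵢ ln pᵢ = −((-0.17836) + (-0.27545) + (-0.10012) + (-0.16160) + (-0.32825) + (-0.22158) + (-0.17836)) = 1.44371 (working shown to 5 dp, full precision carried).
With S = 7 species, ln S = 1.94591, so J = 1.44371/1.94591 = 0.74192, i.e. 0.742 to 3 decimal places.

0.742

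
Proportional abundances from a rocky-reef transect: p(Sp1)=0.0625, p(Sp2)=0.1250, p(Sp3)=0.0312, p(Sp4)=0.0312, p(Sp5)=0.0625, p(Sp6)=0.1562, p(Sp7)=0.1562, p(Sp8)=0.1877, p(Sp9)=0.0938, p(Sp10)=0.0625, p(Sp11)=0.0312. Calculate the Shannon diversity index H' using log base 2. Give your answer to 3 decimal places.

3.203

Each pᵢ log₂ pᵢ term (working shown to 5 dp, full precision carried): 0.0625×(-4.00000)=-0.25000, 0.125×(-3.00000)=-0.37500, 0.0312×(-5.00231)=-0.15607, 0.0312×(-5.00231)=-0.15607, 0.0625×(-4.00000)=-0.25000, 0.1562×(-2.67853)=-0.41839, 0.1562×(-2.67853)=-0.41839, 0.1877×(-2.41350)=-0.45301, 0.0938×(-3.41427)=-0.32026, 0.0625×(-4.00000)=-0.25000, 0.0312×(-5.00231)=-0.15607.
Sum = -3.20326, so H' = 3.203.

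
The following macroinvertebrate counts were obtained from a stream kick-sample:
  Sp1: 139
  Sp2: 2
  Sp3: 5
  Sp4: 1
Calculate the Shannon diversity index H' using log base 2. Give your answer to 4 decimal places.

0.3756

Total N = 139+2+5+1 = 147, so the proportions are 0.945578, 0.013605, 0.034014, 0.006803 (working shown to 6 dp, full precision carried).
Each pᵢ log₂ pᵢ term: 0.945578×(-0.080731)=-0.076338, 0.013605×(-6.199672)=-0.084349, 0.034014×(-4.877744)=-0.165910, 0.006803×(-7.199672)=-0.048977.
Sum = -0.375574, so H' = 0.3756.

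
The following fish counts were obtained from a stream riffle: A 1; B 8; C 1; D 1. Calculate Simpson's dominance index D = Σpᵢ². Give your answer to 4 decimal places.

Total N = 1+8+1+1 = 11, so the proportions are 0.090909, 0.727273, 0.090909, 0.090909 (working shown to 6 dp, full precision carried).
D = 0.090909² + 0.727273² + 0.090909² + 0.090909² = 0.008264 + 0.528926 + 0.008264 + 0.008264 = 0.553719.
To 4 decimal places, D = 0.5537.

0.5537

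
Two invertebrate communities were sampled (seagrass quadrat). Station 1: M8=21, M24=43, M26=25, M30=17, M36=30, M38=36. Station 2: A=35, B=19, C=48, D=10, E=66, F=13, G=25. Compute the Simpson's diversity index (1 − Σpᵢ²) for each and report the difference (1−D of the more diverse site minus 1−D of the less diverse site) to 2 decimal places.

Station 1: N=172, proportions 0.1221, 0.25, 0.1453, 0.0988, 0.1744, 0.2093, giving 1−D = 0.8175 (working shown to 4 dp, full precision carried).
Station 2: N=216, proportions 0.162, 0.088, 0.2222, 0.0463, 0.3056, 0.0602, 0.1157, giving 1−D = 0.8041.
Difference = |0.8175 − 0.8041| = 0.0134, i.e. 0.01 to 2 decimal places.

0.01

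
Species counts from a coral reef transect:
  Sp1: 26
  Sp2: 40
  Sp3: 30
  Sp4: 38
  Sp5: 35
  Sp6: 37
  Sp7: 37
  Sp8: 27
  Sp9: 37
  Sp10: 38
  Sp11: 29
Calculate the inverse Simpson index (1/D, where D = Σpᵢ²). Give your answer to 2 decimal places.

10.79

Total N = 26+40+30+38+35+37+37+27+37+38+29 = 374, so the proportions are 0.0695187, 0.1069519, 0.0802139, 0.1016043, 0.0935829, 0.0989305, 0.0989305, 0.0721925, 0.0989305, 0.1016043, 0.0775401 (working shown to 7 dp, full precision carried).
D = 0.0695187² + 0.1069519² + 0.0802139² + 0.1016043² + 0.0935829² + 0.0989305² + 0.0989305² + 0.0721925² + 0.0989305² + 0.1016043² + 0.0775401² = 0.0048329 + 0.0114387 + 0.0064343 + 0.0103234 + 0.0087578 + 0.0097872 + 0.0097872 + 0.0052118 + 0.0097872 + 0.0103234 + 0.0060125 = 0.0926964.
So 1/D = 10.7879, i.e. 10.79 to 2 decimal places.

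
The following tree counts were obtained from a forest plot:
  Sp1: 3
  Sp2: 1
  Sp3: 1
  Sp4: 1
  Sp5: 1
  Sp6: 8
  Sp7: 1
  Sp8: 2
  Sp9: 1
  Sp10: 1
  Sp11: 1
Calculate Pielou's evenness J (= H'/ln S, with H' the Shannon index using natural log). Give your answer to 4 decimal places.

Total N = 3+1+1+1+1+8+1+2+1+1+1 = 21, so the proportions are 0.142857, 0.047619, 0.047619, 0.047619, 0.047619, 0.380952, 0.047619, 0.095238, 0.047619, 0.047619, 0.047619 (working shown to 6 dp, full precision carried).
H' = −Σ pᵢ ln pᵢ = −((-0.277987) + (-0.144977) + (-0.144977) + (-0.144977) + (-0.144977) + (-0.367650) + (-0.144977) + (-0.223941) + (-0.144977) + (-0.144977) + (-0.144977)) = 2.029396.
With S = 11 species, ln S = 2.397895, so J = 2.029396/2.397895 = 0.846324, i.e. 0.8463 to 4 decimal places.

0.8463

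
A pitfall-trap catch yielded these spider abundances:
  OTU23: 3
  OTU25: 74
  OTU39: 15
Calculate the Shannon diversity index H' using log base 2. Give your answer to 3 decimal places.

Total N = 3+74+15 = 92, so the proportions are 0.03261, 0.80435, 0.16304 (working shown to 5 dp, full precision carried).
Each pᵢ log₂ pᵢ term: 0.03261×(-4.93860)=-0.16104, 0.80435×(-0.31411)=-0.25265, 0.16304×(-2.61667)=-0.42663.
Sum = -0.84033, so H' = 0.840.

0.840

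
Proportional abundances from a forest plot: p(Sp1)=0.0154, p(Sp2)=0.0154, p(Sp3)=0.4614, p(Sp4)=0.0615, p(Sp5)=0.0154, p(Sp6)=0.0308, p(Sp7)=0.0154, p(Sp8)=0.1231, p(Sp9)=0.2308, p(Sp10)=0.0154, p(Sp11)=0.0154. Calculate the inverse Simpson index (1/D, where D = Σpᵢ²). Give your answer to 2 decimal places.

3.48

D = 0.0154² + 0.0154² + 0.4614² + 0.0615² + 0.0154² + 0.0308² + 0.0154² + 0.1231² + 0.2308² + 0.0154² + 0.0154² = 0.000237 + 0.000237 + 0.212890 + 0.003782 + 0.000237 + 0.000949 + 0.000237 + 0.015154 + 0.053269 + 0.000237 + 0.000237 = 0.287466 (working shown to 6 dp, full precision carried).
So 1/D = 3.4787, i.e. 3.48 to 2 decimal places.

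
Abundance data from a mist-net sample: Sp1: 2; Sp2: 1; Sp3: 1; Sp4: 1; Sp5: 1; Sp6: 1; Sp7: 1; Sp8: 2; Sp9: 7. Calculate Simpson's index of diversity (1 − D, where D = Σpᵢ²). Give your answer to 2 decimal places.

0.78

Total N = 2+1+1+1+1+1+1+2+7 = 17, so the proportions are 0.1176, 0.0588, 0.0588, 0.0588, 0.0588, 0.0588, 0.0588, 0.1176, 0.4118 (working shown to 4 dp, full precision carried).
D = 0.1176² + 0.0588² + 0.0588² + 0.0588² + 0.0588² + 0.0588² + 0.0588² + 0.1176² + 0.4118² = 0.0138 + 0.0035 + 0.0035 + 0.0035 + 0.0035 + 0.0035 + 0.0035 + 0.0138 + 0.1696 = 0.2180.
So 1 − D = 0.7820, i.e. 0.78 to 2 decimal places.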